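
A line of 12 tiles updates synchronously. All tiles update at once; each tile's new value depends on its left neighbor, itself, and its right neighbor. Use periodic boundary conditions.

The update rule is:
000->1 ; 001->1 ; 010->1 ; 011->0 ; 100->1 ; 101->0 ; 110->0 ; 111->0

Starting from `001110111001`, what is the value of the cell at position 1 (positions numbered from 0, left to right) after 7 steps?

1

110000000111
001111111000
110000000111  (repeats step 1; period 2)
step 7: 110000000111
position 1 holds 1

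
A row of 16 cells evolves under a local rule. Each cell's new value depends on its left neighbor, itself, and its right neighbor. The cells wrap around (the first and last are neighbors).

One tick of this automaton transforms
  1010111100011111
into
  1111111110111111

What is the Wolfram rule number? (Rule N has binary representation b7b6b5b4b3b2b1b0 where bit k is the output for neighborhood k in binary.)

254

position 5: 111 → 1  (bit 7 = 1)
position 0: 110 → 1  (bit 6 = 1)
position 1: 101 → 1  (bit 5 = 1)
position 8: 100 → 1  (bit 4 = 1)
position 4: 011 → 1  (bit 3 = 1)
position 2: 010 → 1  (bit 2 = 1)
position 10: 001 → 1  (bit 1 = 1)
position 9: 000 → 0  (bit 0 = 0)
bits b7..b0 = 11111110 = 254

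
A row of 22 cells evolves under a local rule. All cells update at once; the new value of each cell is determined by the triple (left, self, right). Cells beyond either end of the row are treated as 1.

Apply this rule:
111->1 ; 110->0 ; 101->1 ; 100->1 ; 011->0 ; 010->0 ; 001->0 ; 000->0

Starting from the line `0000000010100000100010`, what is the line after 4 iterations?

0101000000001010000010

1000000001010000010001
0100000000101000001000
1010000000010100000100
0101000000001010000010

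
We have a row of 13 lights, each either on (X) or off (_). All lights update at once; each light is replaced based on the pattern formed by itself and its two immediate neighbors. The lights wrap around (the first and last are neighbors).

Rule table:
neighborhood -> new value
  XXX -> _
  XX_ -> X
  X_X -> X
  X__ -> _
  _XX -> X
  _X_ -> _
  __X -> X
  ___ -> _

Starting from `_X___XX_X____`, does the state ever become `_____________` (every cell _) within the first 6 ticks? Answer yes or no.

tick 1: X___XXXX_____
tick 2: ___XX__X____X
tick 3: __XXX_X____X_
tick 4: _XX_XX____X__
tick 5: XXXXXX___X___
tick 6: X____X__X___X
tick 6 is X____X__X___X, still not uniform _

no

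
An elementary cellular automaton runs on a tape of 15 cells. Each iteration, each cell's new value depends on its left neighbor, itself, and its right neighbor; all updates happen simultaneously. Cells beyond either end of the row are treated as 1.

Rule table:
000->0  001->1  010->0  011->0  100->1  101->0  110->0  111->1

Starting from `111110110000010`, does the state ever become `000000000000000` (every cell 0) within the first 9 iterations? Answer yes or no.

111100001000100
111010010101011
110001100000001
101010010000010
000001101000100
100010000101011
010101001000001
000000110100010
100001000010100
iteration 9 is 100001000010100, still not uniform 0

no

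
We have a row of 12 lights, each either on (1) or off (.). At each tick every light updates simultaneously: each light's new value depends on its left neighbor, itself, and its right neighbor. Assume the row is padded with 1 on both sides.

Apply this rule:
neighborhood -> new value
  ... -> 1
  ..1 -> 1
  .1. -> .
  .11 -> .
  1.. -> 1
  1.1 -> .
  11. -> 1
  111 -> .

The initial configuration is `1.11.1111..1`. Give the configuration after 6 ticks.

..1111..1111

1..1....111.
111.1111..1.
..1....111..
11.1111..111
.1....111...
..1111..1111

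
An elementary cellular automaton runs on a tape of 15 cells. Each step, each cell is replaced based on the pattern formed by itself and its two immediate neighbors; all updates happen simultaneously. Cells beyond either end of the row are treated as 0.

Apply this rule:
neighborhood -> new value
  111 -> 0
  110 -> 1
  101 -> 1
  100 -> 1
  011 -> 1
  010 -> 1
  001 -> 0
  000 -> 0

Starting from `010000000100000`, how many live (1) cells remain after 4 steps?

10

011000000110000
011100000111000
010110000101100
011111000111110
count of 1: 10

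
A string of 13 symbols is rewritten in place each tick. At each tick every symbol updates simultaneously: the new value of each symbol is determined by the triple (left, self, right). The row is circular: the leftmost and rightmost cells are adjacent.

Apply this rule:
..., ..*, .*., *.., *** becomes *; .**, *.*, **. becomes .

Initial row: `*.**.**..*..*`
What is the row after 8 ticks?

.......*****.
*******.***.*
******...*...
.****.*******
..**...*****.
**..***.***.*
*.**.*...*...
*....********

*....********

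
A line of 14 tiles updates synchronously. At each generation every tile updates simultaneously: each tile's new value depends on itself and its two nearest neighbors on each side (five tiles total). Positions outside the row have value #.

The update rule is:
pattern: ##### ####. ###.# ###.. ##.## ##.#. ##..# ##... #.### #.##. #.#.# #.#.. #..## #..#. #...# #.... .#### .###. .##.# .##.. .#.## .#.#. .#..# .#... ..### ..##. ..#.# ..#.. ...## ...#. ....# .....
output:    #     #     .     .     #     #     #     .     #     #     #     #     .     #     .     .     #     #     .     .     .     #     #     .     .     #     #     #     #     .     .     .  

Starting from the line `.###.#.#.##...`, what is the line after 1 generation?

###.####.#...#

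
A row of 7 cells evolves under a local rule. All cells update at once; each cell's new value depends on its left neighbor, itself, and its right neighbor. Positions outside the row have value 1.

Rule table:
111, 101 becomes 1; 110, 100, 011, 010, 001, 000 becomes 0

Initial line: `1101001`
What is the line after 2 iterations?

0100000

1010000
0100000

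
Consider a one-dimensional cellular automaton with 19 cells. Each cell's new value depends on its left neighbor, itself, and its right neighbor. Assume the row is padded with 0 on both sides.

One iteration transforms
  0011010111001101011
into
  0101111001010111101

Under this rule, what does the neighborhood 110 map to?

At position 3 the neighborhood is 110; the next row has 1 there.

1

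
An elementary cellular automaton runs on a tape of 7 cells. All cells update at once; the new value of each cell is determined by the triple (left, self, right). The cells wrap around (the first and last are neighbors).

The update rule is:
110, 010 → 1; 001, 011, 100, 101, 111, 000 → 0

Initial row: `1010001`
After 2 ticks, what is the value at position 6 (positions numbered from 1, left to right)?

0

1010000
1010000
position 6 holds 0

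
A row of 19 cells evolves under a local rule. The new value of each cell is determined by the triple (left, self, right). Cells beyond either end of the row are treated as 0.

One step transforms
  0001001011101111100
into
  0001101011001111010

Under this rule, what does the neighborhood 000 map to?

0

At position 0 the neighborhood is 000; the next row has 0 there.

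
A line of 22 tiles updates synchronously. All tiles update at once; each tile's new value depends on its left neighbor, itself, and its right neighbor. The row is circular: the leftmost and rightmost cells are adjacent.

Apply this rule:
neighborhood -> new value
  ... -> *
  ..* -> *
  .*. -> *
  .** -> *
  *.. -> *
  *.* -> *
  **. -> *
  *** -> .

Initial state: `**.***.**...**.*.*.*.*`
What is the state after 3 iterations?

.***.*****************

iteration 1: .***.*****************
iteration 2: **.***...............*
iteration 3: .***.*****************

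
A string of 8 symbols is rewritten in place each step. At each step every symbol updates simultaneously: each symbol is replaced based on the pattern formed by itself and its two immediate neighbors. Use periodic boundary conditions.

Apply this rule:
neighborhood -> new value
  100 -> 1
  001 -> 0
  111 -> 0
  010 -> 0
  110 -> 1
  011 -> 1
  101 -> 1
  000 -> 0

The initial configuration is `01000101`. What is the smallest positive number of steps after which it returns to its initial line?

10100010
01010001
10101000
01010100
00101010
00010101
10001010
01000101

8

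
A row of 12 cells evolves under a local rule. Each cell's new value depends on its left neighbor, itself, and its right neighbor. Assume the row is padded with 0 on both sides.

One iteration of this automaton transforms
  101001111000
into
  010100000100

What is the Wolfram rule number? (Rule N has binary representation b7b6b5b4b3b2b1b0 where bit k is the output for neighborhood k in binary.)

position 6: 111 → 0  (bit 7 = 0)
position 8: 110 → 0  (bit 6 = 0)
position 1: 101 → 1  (bit 5 = 1)
position 3: 100 → 1  (bit 4 = 1)
position 5: 011 → 0  (bit 3 = 0)
position 0: 010 → 0  (bit 2 = 0)
position 4: 001 → 0  (bit 1 = 0)
position 10: 000 → 0  (bit 0 = 0)
bits b7..b0 = 00110000 = 48

48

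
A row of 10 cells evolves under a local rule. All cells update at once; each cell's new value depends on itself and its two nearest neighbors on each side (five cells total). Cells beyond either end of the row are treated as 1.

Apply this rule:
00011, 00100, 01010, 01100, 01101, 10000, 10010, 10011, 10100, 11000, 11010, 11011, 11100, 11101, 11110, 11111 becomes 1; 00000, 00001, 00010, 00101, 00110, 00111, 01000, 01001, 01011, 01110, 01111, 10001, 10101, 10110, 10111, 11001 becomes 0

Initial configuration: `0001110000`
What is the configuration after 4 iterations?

1111110000

1010011101
1110100110
1111101011
1111110000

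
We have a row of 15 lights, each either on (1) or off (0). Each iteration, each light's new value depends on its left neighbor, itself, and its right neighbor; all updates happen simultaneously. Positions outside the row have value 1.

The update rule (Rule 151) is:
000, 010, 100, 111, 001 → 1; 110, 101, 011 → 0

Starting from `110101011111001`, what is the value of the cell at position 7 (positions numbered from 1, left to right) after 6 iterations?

1

100101001110110
011101110100000
001000100111111
111111111011111
111111110001111
111111101110111
position 7 holds 1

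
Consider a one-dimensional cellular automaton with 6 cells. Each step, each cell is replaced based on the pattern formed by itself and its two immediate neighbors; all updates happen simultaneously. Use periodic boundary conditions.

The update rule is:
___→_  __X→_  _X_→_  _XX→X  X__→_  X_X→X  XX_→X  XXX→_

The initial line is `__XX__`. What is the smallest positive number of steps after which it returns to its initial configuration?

step 1: __XX__

1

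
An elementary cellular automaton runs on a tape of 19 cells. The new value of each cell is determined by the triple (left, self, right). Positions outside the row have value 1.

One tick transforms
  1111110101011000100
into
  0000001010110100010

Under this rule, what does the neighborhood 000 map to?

0

At position 14 the neighborhood is 000; the next row has 0 there.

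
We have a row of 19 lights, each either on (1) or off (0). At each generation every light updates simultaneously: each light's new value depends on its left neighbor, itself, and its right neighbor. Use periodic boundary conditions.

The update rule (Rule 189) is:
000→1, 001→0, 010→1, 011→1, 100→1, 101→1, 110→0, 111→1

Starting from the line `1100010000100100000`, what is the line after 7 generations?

generation 1: 1011011110110111110
generation 2: 1110111101101111101
generation 3: 1101111011011111011
generation 4: 1011110110111110111
generation 5: 0111101101111101111
generation 6: 1111011011111011110
generation 7: 1110110111110111101

1110110111110111101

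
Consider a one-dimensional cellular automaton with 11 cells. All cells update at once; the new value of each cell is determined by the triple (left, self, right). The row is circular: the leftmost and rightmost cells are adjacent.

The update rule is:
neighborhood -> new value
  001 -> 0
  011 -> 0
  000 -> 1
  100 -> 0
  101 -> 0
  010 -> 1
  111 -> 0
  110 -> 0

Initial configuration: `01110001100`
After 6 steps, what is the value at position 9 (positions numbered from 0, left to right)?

00000100001
01110101101
00000100001  (repeats step 1; period 2)
step 6: 01110101101
position 9 holds 0

0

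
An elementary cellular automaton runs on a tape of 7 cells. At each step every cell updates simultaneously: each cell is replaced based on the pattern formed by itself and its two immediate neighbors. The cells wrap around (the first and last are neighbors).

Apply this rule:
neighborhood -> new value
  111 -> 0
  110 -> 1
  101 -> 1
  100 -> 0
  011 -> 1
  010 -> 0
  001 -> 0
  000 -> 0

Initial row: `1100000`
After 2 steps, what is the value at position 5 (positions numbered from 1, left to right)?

1100000  (fixed point — unchanged through step 2)
position 5 holds 0

0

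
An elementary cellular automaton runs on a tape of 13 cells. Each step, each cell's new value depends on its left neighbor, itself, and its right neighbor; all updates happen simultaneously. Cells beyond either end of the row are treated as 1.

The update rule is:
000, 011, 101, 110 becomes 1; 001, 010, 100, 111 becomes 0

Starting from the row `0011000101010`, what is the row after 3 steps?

0011010010101
0011100001011
0010101100110

0010101100110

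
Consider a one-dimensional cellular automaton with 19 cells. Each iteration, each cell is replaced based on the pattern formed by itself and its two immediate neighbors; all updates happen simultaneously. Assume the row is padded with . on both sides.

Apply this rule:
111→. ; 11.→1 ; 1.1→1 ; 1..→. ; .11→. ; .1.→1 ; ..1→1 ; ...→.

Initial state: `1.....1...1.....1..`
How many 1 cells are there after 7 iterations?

1....11..11....11..
1...1.1.1.1...1.1..
1..11111111..1111..
1.1.......1.1...1..
111......1111..11..
..1.....1...1.1.1..
.11....11..111111..
count of 1: 10

10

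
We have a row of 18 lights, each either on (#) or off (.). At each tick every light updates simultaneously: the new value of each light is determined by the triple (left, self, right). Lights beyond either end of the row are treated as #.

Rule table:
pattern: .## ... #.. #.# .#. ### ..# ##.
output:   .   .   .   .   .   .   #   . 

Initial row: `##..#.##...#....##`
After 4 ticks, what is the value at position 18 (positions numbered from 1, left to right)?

.

...#......#....#..
..#......#....#..#
.#......#....#..#.
.......#....#..#..
position 18 holds .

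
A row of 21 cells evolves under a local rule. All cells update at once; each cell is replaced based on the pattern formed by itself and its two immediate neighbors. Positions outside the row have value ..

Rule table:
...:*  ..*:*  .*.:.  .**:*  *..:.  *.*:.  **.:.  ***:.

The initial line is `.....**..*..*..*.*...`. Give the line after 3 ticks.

******..*..*..*....**
*......*..*..*..****.
..*****..*..*..**....

..*****..*..*..**....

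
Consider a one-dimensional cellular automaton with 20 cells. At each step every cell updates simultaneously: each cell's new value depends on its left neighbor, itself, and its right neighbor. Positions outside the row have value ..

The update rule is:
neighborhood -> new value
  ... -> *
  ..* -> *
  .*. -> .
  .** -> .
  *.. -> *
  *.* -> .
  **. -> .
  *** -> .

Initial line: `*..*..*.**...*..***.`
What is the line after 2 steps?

.**.**....***.**...*
*.....****......***.

*.....****......***.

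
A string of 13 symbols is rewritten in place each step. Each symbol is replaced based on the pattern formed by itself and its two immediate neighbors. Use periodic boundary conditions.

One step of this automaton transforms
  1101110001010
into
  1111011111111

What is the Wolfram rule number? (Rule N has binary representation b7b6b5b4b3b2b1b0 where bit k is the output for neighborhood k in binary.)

127

position 4: 111 → 0  (bit 7 = 0)
position 1: 110 → 1  (bit 6 = 1)
position 2: 101 → 1  (bit 5 = 1)
position 6: 100 → 1  (bit 4 = 1)
position 0: 011 → 1  (bit 3 = 1)
position 9: 010 → 1  (bit 2 = 1)
position 8: 001 → 1  (bit 1 = 1)
position 7: 000 → 1  (bit 0 = 1)
bits b7..b0 = 01111111 = 127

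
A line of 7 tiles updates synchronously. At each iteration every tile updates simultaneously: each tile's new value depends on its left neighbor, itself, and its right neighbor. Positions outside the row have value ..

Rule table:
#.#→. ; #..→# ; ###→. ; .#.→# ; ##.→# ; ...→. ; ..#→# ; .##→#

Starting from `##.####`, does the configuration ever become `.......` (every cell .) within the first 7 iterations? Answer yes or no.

##.#..#
##.####  (repeats iteration 0; period 2)
iteration 7: ##.#..#
iteration 7 is ##.#..#, still not uniform .

no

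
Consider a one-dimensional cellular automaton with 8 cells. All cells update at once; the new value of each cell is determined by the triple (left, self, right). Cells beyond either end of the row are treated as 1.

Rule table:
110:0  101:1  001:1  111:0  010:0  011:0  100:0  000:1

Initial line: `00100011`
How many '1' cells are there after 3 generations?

3

01001100
10010001
00100110
count of 1: 3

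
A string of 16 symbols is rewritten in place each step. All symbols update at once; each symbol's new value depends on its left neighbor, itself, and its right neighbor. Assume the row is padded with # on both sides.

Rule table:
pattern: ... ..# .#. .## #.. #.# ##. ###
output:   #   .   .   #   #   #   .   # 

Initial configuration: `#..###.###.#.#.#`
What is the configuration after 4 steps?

.#.##.###.#.#.##
#.##.###.#.#.###
.##.###.#.#.####
##.###.#.#.#####

##.###.#.#.#####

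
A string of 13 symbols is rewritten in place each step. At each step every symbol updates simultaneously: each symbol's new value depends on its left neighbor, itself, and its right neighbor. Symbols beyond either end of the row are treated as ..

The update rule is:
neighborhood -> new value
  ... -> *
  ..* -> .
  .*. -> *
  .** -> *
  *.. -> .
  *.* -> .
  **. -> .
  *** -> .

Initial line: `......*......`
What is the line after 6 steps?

*****.*.*****
*.....*.*....
*.***.*.*.***
*.*...*.*.*..
*.*.*.*.*.*.*
*.*.*.*.*.*.*

*.*.*.*.*.*.*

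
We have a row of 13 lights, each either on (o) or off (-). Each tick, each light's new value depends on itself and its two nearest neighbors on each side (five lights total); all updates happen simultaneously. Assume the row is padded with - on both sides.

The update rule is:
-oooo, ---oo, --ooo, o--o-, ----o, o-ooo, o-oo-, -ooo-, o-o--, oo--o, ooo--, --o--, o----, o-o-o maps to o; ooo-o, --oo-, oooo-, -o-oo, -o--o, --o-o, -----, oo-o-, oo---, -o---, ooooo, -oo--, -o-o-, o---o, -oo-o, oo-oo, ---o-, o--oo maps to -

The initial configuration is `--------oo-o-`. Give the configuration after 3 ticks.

tick 1: ------oo---o-
tick 2: ----oo-----o-
tick 3: --oo---o-o-o-

--oo---o-o-o-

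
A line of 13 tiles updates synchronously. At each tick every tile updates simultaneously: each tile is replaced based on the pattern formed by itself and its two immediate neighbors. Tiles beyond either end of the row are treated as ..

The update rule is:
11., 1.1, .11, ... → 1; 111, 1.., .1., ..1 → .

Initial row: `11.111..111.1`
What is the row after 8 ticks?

1111.1..1.11.
1..11....111.
...11.11.1.1.
11.111111.1..
1111....11..1
1..1.11.11...
....111111.11
111.1....1111

111.1....1111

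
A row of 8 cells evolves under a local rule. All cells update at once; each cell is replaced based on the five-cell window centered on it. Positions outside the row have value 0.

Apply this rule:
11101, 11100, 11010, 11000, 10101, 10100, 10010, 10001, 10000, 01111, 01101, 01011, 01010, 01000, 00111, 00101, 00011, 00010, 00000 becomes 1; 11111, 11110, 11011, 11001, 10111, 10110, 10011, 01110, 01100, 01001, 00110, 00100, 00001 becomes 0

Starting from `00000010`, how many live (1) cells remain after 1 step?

6

11110101
count of 1: 6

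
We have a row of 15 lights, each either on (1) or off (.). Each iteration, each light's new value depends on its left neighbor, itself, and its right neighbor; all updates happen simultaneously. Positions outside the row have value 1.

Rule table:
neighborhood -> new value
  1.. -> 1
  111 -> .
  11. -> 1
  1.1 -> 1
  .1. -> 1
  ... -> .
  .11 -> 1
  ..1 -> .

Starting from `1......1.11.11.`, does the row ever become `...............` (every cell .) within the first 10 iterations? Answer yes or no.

no

11.....11111111
.11....1.......
1111...11......
...11..111.....
1..111.1.11....
11.1.1111111...
.11111.....11..
11...11....111.
.11..111...1.11
1111.1.11..111.
iteration 10 is 1111.1.11..111., still not uniform .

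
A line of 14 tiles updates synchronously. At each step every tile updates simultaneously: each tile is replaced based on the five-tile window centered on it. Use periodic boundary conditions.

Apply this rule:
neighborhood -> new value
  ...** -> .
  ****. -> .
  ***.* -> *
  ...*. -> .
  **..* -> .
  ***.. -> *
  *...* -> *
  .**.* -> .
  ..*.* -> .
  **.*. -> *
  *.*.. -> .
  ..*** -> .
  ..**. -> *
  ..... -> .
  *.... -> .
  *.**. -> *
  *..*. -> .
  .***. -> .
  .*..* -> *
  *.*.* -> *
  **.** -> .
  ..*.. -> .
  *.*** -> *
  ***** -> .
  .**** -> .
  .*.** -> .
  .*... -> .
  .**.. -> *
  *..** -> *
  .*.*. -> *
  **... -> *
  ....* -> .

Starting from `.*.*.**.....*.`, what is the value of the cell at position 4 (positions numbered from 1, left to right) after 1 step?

..**.***.....*
position 4 holds *

*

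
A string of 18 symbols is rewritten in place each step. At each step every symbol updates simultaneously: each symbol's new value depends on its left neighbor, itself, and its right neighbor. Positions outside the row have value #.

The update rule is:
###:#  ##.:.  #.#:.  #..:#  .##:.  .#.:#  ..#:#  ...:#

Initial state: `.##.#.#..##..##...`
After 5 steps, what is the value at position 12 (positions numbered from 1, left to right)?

....#.###..##..###
#####..#.##..##.##
####.###...##....#
###...#.###..####.
##.####..#.##.##..
position 12 holds #

#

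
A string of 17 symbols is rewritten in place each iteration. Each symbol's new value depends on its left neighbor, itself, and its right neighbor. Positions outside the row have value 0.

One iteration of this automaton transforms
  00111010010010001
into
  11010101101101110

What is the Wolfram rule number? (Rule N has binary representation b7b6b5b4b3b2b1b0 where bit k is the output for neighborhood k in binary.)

179

position 3: 111 → 1  (bit 7 = 1)
position 4: 110 → 0  (bit 6 = 0)
position 5: 101 → 1  (bit 5 = 1)
position 7: 100 → 1  (bit 4 = 1)
position 2: 011 → 0  (bit 3 = 0)
position 6: 010 → 0  (bit 2 = 0)
position 1: 001 → 1  (bit 1 = 1)
position 0: 000 → 1  (bit 0 = 1)
bits b7..b0 = 10110011 = 179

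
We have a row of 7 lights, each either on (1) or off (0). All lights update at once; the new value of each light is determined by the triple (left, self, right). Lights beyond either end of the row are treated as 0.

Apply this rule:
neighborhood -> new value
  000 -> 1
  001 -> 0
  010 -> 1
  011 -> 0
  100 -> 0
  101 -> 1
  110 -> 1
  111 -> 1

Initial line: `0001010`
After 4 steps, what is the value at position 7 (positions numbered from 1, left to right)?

step 1: 1101110
step 2: 0110110
step 3: 0011010
step 4: 1001110
position 7 holds 0

0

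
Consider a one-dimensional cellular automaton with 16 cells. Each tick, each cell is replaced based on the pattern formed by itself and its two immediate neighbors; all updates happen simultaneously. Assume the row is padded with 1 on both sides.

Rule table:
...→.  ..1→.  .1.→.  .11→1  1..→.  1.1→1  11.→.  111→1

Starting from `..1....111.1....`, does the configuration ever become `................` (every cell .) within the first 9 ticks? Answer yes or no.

yes

.......11.1.....
.......1.1......
........1.......
................
all cells are . at tick 4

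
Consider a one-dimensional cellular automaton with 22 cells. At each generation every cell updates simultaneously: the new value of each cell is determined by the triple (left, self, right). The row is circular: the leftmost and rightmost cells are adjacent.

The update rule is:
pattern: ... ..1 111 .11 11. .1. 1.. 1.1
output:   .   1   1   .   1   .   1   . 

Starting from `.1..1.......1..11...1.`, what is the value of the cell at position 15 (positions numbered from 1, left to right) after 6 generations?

1

1.11.1.....1.11.11.1.1
1..1..1...1...1..1....
.11.11.1.1.1.1.11.1..1
..1..1..........1..11.
.1.11.1........1.11.11
....1..1......1...1..1
position 15 holds 1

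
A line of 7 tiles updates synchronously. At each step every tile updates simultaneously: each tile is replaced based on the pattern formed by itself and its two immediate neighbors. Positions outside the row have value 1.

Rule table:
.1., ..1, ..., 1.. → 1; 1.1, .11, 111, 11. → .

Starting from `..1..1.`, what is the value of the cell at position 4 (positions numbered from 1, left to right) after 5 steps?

1

111111.
.......
1111111
.......  (repeats step 2; period 2)
step 5: 1111111
position 4 holds 1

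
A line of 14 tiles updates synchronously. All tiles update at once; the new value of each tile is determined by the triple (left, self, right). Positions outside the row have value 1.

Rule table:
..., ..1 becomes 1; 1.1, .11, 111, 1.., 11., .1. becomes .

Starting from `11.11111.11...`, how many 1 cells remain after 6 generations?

13

............11
.11111111111..
.............1
.111111111111.
..............
.1111111111111
count of 1: 13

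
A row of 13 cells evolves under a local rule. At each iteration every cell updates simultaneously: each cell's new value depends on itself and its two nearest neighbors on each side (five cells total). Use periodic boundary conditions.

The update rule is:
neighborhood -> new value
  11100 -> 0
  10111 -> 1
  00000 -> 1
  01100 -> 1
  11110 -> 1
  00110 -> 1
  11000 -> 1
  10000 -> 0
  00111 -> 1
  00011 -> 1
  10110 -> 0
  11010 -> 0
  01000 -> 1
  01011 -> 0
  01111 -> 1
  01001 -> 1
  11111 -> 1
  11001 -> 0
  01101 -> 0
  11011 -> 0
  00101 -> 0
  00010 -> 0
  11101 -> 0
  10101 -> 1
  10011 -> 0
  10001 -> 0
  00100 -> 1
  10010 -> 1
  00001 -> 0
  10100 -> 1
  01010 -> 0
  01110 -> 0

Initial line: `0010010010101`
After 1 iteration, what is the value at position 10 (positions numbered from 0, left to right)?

1111111100101
position 10 holds 1

1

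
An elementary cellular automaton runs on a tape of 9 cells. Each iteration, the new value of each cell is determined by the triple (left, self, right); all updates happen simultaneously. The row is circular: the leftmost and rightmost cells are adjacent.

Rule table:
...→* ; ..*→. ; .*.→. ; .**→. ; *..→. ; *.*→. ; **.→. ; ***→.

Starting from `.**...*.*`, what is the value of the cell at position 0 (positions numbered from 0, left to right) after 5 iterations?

.

....*....
***...***
....*....  (repeats iteration 1; period 2)
iteration 5: ....*....
position 0 holds .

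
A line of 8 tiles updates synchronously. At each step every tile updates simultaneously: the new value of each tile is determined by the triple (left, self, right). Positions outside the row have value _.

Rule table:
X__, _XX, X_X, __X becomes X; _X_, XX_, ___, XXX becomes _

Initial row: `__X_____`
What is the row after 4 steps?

step 1: _X_X____
step 2: X_X_X___
step 3: _X_X_X__
step 4: X_X_X_X_

X_X_X_X_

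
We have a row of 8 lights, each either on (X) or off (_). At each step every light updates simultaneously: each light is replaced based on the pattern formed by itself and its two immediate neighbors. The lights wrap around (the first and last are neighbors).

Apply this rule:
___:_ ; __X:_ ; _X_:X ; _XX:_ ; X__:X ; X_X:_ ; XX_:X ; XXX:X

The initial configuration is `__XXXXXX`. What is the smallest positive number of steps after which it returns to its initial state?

8

step 1: X__XXXXX
step 2: XX__XXXX
step 3: XXX__XXX
step 4: XXXX__XX
step 5: XXXXX__X
step 6: XXXXXX__
step 7: _XXXXXX_
step 8: __XXXXXX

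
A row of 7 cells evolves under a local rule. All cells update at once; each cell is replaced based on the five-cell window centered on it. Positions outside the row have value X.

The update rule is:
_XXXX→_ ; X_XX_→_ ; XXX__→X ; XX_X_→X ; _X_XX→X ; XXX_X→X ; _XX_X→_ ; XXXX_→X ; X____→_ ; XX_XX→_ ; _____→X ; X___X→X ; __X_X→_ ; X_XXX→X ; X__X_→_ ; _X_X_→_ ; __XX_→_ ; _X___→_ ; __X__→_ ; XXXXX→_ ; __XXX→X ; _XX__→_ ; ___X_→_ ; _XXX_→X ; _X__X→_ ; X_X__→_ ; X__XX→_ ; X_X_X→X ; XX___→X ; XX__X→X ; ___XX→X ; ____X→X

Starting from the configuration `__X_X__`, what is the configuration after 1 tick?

X______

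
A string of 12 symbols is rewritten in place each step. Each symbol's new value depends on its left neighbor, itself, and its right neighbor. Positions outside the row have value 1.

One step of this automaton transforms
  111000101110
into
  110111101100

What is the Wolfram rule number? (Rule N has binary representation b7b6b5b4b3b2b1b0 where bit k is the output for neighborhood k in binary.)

position 0: 111 → 1  (bit 7 = 1)
position 2: 110 → 0  (bit 6 = 0)
position 7: 101 → 0  (bit 5 = 0)
position 3: 100 → 1  (bit 4 = 1)
position 8: 011 → 1  (bit 3 = 1)
position 6: 010 → 1  (bit 2 = 1)
position 5: 001 → 1  (bit 1 = 1)
position 4: 000 → 1  (bit 0 = 1)
bits b7..b0 = 10011111 = 159

159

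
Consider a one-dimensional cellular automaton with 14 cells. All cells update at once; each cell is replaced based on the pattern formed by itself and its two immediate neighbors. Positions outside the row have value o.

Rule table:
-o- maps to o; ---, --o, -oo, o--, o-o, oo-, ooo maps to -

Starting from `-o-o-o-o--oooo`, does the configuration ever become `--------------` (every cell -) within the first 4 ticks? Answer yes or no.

-o-o-o-o------
-o-o-o-o------  (fixed point — unchanged through tick 4)
tick 4 is -o-o-o-o------, still not uniform -

no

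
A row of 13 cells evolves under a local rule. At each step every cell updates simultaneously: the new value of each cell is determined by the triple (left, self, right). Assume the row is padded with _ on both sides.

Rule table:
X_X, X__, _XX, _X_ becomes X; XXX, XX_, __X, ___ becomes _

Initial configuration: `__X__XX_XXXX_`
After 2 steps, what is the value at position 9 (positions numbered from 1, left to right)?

_

step 1: __XX_X_XX___X
step 2: __X_XXXX_X__X
position 9 holds _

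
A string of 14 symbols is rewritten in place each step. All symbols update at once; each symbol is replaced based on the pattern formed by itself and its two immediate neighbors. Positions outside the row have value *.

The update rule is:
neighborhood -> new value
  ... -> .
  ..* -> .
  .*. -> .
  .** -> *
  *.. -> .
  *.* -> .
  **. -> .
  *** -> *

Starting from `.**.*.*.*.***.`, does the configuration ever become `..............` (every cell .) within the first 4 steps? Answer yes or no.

.*........**..
..........*...
..............
all cells are . at step 3

yes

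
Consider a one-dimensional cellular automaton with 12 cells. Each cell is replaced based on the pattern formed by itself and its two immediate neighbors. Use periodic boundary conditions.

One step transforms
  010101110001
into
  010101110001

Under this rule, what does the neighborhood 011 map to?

At position 5 the neighborhood is 011; the next row has 1 there.

1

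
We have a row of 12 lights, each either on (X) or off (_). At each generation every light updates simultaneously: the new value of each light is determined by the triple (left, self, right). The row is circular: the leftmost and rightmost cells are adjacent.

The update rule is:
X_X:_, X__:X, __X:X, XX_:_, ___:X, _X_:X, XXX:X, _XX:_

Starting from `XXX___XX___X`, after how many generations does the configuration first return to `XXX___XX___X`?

5

generation 1: XX_XXX__XXX_
generation 2: ____X_XX_X__
generation 3: XXXXX____XXX
generation 4: XXXX_XXXX_XX
generation 5: XXX___XX___X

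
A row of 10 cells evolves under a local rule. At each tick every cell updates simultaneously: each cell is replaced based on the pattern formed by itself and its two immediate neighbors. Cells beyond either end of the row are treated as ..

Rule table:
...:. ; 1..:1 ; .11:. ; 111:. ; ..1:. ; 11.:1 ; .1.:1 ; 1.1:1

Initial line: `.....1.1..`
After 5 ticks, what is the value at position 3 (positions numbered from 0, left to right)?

.

.....1111.
........11
.........1
.........1  (fixed point — unchanged through tick 5)
position 3 holds .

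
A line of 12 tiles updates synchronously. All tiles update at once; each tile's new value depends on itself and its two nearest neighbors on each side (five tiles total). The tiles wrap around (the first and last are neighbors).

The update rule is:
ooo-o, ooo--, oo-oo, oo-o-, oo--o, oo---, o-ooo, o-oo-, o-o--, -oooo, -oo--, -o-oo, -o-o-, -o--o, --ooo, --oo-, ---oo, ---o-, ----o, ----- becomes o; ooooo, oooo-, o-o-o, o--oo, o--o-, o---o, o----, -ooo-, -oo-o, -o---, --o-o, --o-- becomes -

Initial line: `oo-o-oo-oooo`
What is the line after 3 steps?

o-oo-oo-oo-o

-oo-oo-ooo--
oo-oo-oo-oo-
o-oo-oo-oo-o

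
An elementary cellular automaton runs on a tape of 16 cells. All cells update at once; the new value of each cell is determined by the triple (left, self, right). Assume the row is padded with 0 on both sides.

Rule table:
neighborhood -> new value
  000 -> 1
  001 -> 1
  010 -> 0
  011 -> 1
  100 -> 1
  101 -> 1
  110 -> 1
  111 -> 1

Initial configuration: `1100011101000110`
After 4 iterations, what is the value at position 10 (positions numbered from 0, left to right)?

iteration 1: 1111111110111111
iteration 2: 1111111111111111
iteration 3: 1111111111111111  (fixed point — unchanged through iteration 4)
position 10 holds 1

1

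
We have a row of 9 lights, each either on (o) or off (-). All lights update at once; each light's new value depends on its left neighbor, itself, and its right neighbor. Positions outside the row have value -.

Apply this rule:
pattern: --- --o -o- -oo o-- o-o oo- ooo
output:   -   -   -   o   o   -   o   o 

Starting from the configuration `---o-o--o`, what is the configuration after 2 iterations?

iteration 1: ------o--
iteration 2: -------o-

-------o-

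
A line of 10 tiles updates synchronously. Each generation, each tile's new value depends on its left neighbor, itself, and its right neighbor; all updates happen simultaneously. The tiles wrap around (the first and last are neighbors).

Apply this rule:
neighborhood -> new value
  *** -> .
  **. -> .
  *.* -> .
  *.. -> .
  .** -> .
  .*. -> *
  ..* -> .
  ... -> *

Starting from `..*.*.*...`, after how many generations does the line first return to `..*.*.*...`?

2

generation 1: *.*.*.*.**
generation 2: ..*.*.*...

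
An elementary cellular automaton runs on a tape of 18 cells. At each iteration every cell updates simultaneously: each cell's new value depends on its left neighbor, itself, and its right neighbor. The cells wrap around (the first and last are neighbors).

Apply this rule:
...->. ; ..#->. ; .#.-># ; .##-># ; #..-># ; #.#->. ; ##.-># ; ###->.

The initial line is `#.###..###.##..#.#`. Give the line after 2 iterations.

#.#.##.#.#.###.#.#
#.#.##.#.#.#.#.#.#

#.#.##.#.#.#.#.#.#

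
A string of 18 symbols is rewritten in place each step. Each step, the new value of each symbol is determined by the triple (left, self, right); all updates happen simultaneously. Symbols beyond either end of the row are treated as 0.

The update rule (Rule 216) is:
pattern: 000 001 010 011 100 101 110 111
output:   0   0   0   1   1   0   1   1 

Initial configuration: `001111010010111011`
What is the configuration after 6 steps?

001111001000111011
001111100100111011
001111110010111011
001111111000111011
001111111100111011
001111111110111011

001111111110111011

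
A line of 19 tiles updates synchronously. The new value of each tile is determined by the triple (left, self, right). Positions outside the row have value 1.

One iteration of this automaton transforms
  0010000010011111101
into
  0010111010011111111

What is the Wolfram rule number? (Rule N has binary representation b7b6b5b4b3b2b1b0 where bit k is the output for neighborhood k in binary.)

position 12: 111 → 1  (bit 7 = 1)
position 16: 110 → 1  (bit 6 = 1)
position 17: 101 → 1  (bit 5 = 1)
position 0: 100 → 0  (bit 4 = 0)
position 11: 011 → 1  (bit 3 = 1)
position 2: 010 → 1  (bit 2 = 1)
position 1: 001 → 0  (bit 1 = 0)
position 4: 000 → 1  (bit 0 = 1)
bits b7..b0 = 11101101 = 237

237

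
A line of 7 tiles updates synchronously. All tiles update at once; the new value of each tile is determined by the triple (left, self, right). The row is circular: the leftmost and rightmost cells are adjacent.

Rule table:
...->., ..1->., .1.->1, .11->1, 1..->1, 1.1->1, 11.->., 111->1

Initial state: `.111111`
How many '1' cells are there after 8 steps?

6

111111.
11111.1
1111.11
111.111
11.1111
1.11111
.111111  (repeats step 0; period 7)
step 8: 111111.
count of 1: 6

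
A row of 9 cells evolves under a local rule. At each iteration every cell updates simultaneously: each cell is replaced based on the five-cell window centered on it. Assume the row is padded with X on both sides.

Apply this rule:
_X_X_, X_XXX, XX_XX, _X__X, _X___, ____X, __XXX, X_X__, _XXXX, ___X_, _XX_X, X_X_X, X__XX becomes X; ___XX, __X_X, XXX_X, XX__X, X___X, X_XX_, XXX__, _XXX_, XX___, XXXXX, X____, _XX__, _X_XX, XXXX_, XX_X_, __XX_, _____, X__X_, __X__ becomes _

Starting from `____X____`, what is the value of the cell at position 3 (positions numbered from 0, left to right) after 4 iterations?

_

__XX_X_X_
_X_X_XXX_
_XXX_X__X
XX___XXXX
position 3 holds _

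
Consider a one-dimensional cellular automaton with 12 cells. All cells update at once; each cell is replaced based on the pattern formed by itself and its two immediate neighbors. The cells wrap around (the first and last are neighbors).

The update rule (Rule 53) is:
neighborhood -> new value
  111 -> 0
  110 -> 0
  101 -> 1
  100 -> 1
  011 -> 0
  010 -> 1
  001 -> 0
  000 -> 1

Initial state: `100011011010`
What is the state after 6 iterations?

iteration 1: 111000100111
iteration 2: 000110110000
iteration 3: 110001001111
iteration 4: 001101100000
iteration 5: 100010011111
iteration 6: 011011000000

011011000000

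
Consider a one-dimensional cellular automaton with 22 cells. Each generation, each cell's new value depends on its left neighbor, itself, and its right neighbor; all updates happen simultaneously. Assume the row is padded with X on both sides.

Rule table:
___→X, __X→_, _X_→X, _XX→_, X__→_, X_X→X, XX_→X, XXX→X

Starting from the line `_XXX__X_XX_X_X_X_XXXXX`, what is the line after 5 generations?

X_XX__XX_XXXXXXXX_XXXX
XX_X___XX_XXXXXXXX_XXX
XXXX_X__XX_XXXXXXXX_XX
XXXXXX___XX_XXXXXXXX_X
XXXXXX_X__XX_XXXXXXXX_

XXXXXX_X__XX_XXXXXXXX_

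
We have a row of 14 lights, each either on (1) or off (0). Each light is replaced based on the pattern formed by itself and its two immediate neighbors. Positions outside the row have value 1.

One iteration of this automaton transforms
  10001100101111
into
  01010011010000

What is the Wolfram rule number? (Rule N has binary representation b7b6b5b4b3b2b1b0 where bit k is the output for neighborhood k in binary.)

50

position 11: 111 → 0  (bit 7 = 0)
position 0: 110 → 0  (bit 6 = 0)
position 9: 101 → 1  (bit 5 = 1)
position 1: 100 → 1  (bit 4 = 1)
position 4: 011 → 0  (bit 3 = 0)
position 8: 010 → 0  (bit 2 = 0)
position 3: 001 → 1  (bit 1 = 1)
position 2: 000 → 0  (bit 0 = 0)
bits b7..b0 = 00110010 = 50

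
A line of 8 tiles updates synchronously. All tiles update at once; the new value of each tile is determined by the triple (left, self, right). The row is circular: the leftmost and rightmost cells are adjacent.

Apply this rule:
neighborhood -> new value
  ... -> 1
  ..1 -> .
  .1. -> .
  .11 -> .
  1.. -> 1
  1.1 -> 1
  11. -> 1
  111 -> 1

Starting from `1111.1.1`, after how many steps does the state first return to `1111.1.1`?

8

step 1: 11111.1.
step 2: .11111.1
step 3: 1.11111.
step 4: .1.11111
step 5: 1.1.1111
step 6: 11.1.111
step 7: 111.1.11
step 8: 1111.1.1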